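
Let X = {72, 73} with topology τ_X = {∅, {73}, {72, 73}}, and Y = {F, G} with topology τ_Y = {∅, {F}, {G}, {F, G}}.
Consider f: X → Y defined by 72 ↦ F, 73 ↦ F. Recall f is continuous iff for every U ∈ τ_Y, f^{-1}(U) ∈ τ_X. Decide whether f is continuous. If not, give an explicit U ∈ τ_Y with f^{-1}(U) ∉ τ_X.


f IS continuous.

Compute f^{-1}(U) for each U ∈ τ_Y:
  U = ∅: f^{-1}(U) = ∅ ∈ τ_X ✓.
  U = {F}: f^{-1}(U) = {72, 73} ∈ τ_X ✓.
  U = {G}: f^{-1}(U) = ∅ ∈ τ_X ✓.
  U = {F, G}: f^{-1}(U) = {72, 73} ∈ τ_X ✓.
Every preimage lies in τ_X, so f IS continuous.


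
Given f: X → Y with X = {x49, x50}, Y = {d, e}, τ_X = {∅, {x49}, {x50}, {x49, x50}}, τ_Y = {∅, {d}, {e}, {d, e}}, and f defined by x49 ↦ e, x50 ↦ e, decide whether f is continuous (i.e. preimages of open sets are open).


f IS continuous.

Compute f^{-1}(U) for each U ∈ τ_Y:
  U = ∅: f^{-1}(U) = ∅ ∈ τ_X ✓.
  U = {d}: f^{-1}(U) = ∅ ∈ τ_X ✓.
  U = {e}: f^{-1}(U) = {x49, x50} ∈ τ_X ✓.
  U = {d, e}: f^{-1}(U) = {x49, x50} ∈ τ_X ✓.
Every preimage lies in τ_X, so f IS continuous.


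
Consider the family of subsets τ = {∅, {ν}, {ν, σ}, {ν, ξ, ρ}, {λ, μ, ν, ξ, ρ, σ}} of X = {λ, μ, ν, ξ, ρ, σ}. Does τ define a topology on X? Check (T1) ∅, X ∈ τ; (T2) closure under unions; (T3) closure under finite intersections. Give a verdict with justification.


τ is NOT a topology on X.

Axiom (T1): ∅ ∈ τ? Yes; X ∈ τ? Yes.
Axiom (T2/T3): check pairwise unions and intersections of members of τ.
Counterexample for (T2): {ν, σ} ∪ {ν, ξ, ρ} = {ν, ξ, ρ, σ} ∉ τ. Therefore τ is NOT a topology.


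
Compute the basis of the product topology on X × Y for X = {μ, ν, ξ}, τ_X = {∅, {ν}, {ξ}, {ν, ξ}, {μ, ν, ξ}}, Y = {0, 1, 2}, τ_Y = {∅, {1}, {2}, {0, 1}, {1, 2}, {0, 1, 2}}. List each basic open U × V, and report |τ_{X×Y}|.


Basis B = {∅ × ∅, {ν} × {1}, {ν} × {2}, {ξ} × {1}, {ξ} × {2}, {ν} × {0, 1}, {ν} × {1, 2}, {ν, ξ} × {1}, {ν, ξ} × {2}, {ξ} × {0, 1}, {ξ} × {1, 2}, {μ, ν, ξ} × {1}, {μ, ν, ξ} × {2}, {ν} × {0, 1, 2}, {ξ} × {0, 1, 2}, {ν, ξ} × {0, 1}, {ν, ξ} × {1, 2}, {μ, ν, ξ} × {0, 1}, {μ, ν, ξ} × {1, 2}, {ν, ξ} × {0, 1, 2}, {μ, ν, ξ} × {0, 1, 2}}; |τ_{X×Y}| = 70.

Enumerate products U × V with U ∈ τ_X, V ∈ τ_Y (deduplicated):
  ∅ × ∅ = {} (∅)
  {ν} × {1} = {(ν,1)}
  {ν} × {2} = {(ν,2)}
  {ξ} × {1} = {(ξ,1)}
  {ξ} × {2} = {(ξ,2)}
  {ν} × {0, 1} = {(ν,0), (ν,1)}
  {ν} × {1, 2} = {(ν,1), (ν,2)}
  {ν, ξ} × {1} = {(ν,1), (ξ,1)}
  {ν, ξ} × {2} = {(ν,2), (ξ,2)}
  {ξ} × {0, 1} = {(ξ,0), (ξ,1)}
  {ξ} × {1, 2} = {(ξ,1), (ξ,2)}
  {μ, ν, ξ} × {1} = {(μ,1), (ν,1), (ξ,1)}
  {μ, ν, ξ} × {2} = {(μ,2), (ν,2), (ξ,2)}
  {ν} × {0, 1, 2} = {(ν,0), (ν,1), (ν,2)}
  {ξ} × {0, 1, 2} = {(ξ,0), (ξ,1), (ξ,2)}
  {ν, ξ} × {0, 1} = {(ν,0), (ν,1), (ξ,0), (ξ,1)}
  {ν, ξ} × {1, 2} = {(ν,1), (ν,2), (ξ,1), (ξ,2)}
  {μ, ν, ξ} × {0, 1} = {(μ,0), (μ,1), (ν,0), (ν,1), (ξ,0), (ξ,1)}
  {μ, ν, ξ} × {1, 2} = {(μ,1), (μ,2), (ν,1), (ν,2), (ξ,1), (ξ,2)}
  {ν, ξ} × {0, 1, 2} = {(ν,0), (ν,1), (ν,2), (ξ,0), (ξ,1), (ξ,2)}
  {μ, ν, ξ} × {0, 1, 2} = {(μ,0), (μ,1), (μ,2), (ν,0), (ν,1), (ν,2), (ξ,0), (ξ,1), (ξ,2)}
These 21 distinct sets form the basis B.
Close under arbitrary unions to get τ_{X×Y}; counting gives |τ_{X×Y}| = 70.


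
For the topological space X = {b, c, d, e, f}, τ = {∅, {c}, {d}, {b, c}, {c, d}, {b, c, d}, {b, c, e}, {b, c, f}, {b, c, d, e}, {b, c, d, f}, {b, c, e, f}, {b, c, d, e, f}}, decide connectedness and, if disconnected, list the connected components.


(X, τ) is disconnected; components = [{d}, {b, c, e, f}].

Find clopen sets (U ∈ τ with X ∖ U ∈ τ):
  U = ∅, X ∖ U = {b, c, d, e, f} — both open, so U is clopen.
  U = {d}, X ∖ U = {b, c, e, f} — both open, so U is clopen.
  U = {b, c, e, f}, X ∖ U = {d} — both open, so U is clopen.
  U = {b, c, d, e, f}, X ∖ U = ∅ — both open, so U is clopen.
Nontrivial clopen(s) exist: e.g. {b, c, e, f}. So (X, τ) is disconnected.
Compute connected components by grouping points that agree on all clopens:
  component: {d}
  component: {b, c, e, f}


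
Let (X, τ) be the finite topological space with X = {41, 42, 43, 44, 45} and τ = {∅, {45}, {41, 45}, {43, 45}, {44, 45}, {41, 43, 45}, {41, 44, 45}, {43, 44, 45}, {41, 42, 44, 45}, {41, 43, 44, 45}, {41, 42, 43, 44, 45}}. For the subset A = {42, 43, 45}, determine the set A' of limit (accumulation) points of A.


A' = {41, 42, 43, 44}

For each x ∈ X, list the open sets U ∈ τ with x ∈ U, then check whether U ∩ (A ∖ {x}) ≠ ∅ for every such U.
  x = 41: opens ∋ x are {41, 45}, {41, 43, 45}, {41, 44, 45}, {41, 42, 44, 45}, {41, 43, 44, 45}, {41, 42, 43, 44, 45}; each meets A ∖ {41}, so x IS a limit point.
  x = 42: opens ∋ x are {41, 42, 44, 45}, {41, 42, 43, 44, 45}; each meets A ∖ {42}, so x IS a limit point.
  x = 43: opens ∋ x are {43, 45}, {41, 43, 45}, {43, 44, 45}, {41, 43, 44, 45}, {41, 42, 43, 44, 45}; each meets A ∖ {43}, so x IS a limit point.
  x = 44: opens ∋ x are {44, 45}, {41, 44, 45}, {43, 44, 45}, {41, 42, 44, 45}, {41, 43, 44, 45}, {41, 42, 43, 44, 45}; each meets A ∖ {44}, so x IS a limit point.
  x = 45: open {45} ∋ x has {45} ∩ (A ∖ {45}) = ∅, so x is NOT a limit point.
Collecting: A' = {41, 42, 43, 44}.


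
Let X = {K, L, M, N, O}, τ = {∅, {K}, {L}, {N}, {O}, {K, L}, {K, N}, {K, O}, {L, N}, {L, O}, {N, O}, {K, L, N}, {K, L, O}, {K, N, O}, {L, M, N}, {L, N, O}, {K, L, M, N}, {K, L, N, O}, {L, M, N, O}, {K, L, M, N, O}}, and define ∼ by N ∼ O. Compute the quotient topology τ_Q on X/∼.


X/∼ = {[K], [L], [M], [N=O]}; |τ_Q| = 10.

Equivalence classes: [K], [L], [M], [N=O].
Quotient map π: X → X/∼ sends K ↦ [K], L ↦ [L], M ↦ [M], N ↦ [N=O], O ↦ [N=O].
For each subset V ⊆ X/∼, compute π^{-1}(V) ⊆ X and check whether π^{-1}(V) ∈ τ. V is open in τ_Q iff π^{-1}(V) ∈ τ.
  V = {}: π^{-1}(V) = ∅ ∈ τ ✓.
  V = {[K]}: π^{-1}(V) = {K} ∈ τ ✓.
  V = {[L]}: π^{-1}(V) = {L} ∈ τ ✓.
  V = {[K], [L]}: π^{-1}(V) = {K, L} ∈ τ ✓.
  V = {[M]}: π^{-1}(V) = {M} ∉ τ ✗.
  V = {[K], [M]}: π^{-1}(V) = {K, M} ∉ τ ✗.
  V = {[L], [M]}: π^{-1}(V) = {L, M} ∉ τ ✗.
  V = {[K], [L], [M]}: π^{-1}(V) = {K, L, M} ∉ τ ✗.
  V = {[N=O]}: π^{-1}(V) = {N, O} ∈ τ ✓.
  V = {[K], [N=O]}: π^{-1}(V) = {K, N, O} ∈ τ ✓.
  V = {[L], [N=O]}: π^{-1}(V) = {L, N, O} ∈ τ ✓.
  V = {[K], [L], [N=O]}: π^{-1}(V) = {K, L, N, O} ∈ τ ✓.
  V = {[M], [N=O]}: π^{-1}(V) = {M, N, O} ∉ τ ✗.
  V = {[K], [M], [N=O]}: π^{-1}(V) = {K, M, N, O} ∉ τ ✗.
  V = {[L], [M], [N=O]}: π^{-1}(V) = {L, M, N, O} ∈ τ ✓.
  V = {[K], [L], [M], [N=O]}: π^{-1}(V) = {K, L, M, N, O} ∈ τ ✓.
Open sets in the quotient: τ_Q = {{}, {[K]}, {[L]}, {[K], [L]}, {[N=O]}, {[K], [N=O]}, {[L], [N=O]}, {[K], [L], [N=O]}, {[L], [M], [N=O]}, {[K], [L], [M], [N=O]}} (10 elements).


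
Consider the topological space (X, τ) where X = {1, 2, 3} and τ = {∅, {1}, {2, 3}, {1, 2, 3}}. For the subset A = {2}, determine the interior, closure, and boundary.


int(A) = ∅, cl(A) = {2, 3}, ∂A = {2, 3}.

Closed sets in (X, τ) are complements of opens:
  closed(X, τ) = {∅, {1}, {2, 3}, {1, 2, 3}}.
int(A) = ⋃ {U ∈ τ : U ⊆ A}. Opens contained in A: ∅.
Taking the union of these: int(A) = ∅.
cl(A) = ⋂ {C closed : A ⊆ C}. Closed sets containing A: {2, 3}, {1, 2, 3}.
Intersecting these: cl(A) = {2, 3}.
∂A = cl(A) ∖ int(A) = {2, 3} ∖ ∅ = {2, 3}.


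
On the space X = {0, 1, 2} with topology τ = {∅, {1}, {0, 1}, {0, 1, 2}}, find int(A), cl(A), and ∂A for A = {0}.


int(A) = ∅, cl(A) = {0, 2}, ∂A = {0, 2}.

Closed sets in (X, τ) are complements of opens:
  closed(X, τ) = {∅, {2}, {0, 2}, {0, 1, 2}}.
int(A) = ⋃ {U ∈ τ : U ⊆ A}. Opens contained in A: ∅.
Taking the union of these: int(A) = ∅.
cl(A) = ⋂ {C closed : A ⊆ C}. Closed sets containing A: {0, 2}, {0, 1, 2}.
Intersecting these: cl(A) = {0, 2}.
∂A = cl(A) ∖ int(A) = {0, 2} ∖ ∅ = {0, 2}.


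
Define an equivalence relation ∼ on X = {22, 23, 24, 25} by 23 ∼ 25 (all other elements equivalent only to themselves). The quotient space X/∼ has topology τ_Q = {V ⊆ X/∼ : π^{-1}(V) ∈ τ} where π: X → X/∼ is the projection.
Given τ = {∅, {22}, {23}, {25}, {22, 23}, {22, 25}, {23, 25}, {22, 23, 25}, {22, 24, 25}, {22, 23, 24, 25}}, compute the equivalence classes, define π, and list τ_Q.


X/∼ = {[22], [23=25], [24]}; |τ_Q| = 5.

Equivalence classes: [22], [23=25], [24].
Quotient map π: X → X/∼ sends 22 ↦ [22], 23 ↦ [23=25], 24 ↦ [24], 25 ↦ [23=25].
For each subset V ⊆ X/∼, compute π^{-1}(V) ⊆ X and check whether π^{-1}(V) ∈ τ. V is open in τ_Q iff π^{-1}(V) ∈ τ.
  V = {}: π^{-1}(V) = ∅ ∈ τ ✓.
  V = {[22]}: π^{-1}(V) = {22} ∈ τ ✓.
  V = {[23=25]}: π^{-1}(V) = {23, 25} ∈ τ ✓.
  V = {[22], [23=25]}: π^{-1}(V) = {22, 23, 25} ∈ τ ✓.
  V = {[24]}: π^{-1}(V) = {24} ∉ τ ✗.
  V = {[22], [24]}: π^{-1}(V) = {22, 24} ∉ τ ✗.
  V = {[23=25], [24]}: π^{-1}(V) = {23, 24, 25} ∉ τ ✗.
  V = {[22], [23=25], [24]}: π^{-1}(V) = {22, 23, 24, 25} ∈ τ ✓.
Open sets in the quotient: τ_Q = {{}, {[22]}, {[23=25]}, {[22], [23=25]}, {[22], [23=25], [24]}} (5 elements).


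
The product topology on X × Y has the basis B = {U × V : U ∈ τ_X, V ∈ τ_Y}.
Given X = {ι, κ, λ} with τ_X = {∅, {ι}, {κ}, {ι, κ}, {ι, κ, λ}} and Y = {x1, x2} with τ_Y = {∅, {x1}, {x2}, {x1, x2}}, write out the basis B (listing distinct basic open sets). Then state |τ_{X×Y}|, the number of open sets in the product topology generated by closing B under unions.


Basis B = {∅ × ∅, {ι} × {x1}, {ι} × {x2}, {κ} × {x1}, {κ} × {x2}, {ι} × {x1, x2}, {ι, κ} × {x1}, {ι, κ} × {x2}, {κ} × {x1, x2}, {ι, κ, λ} × {x1}, {ι, κ, λ} × {x2}, {ι, κ} × {x1, x2}, {ι, κ, λ} × {x1, x2}}; |τ_{X×Y}| = 25.

Enumerate products U × V with U ∈ τ_X, V ∈ τ_Y (deduplicated):
  ∅ × ∅ = {} (∅)
  {ι} × {x1} = {(ι,x1)}
  {ι} × {x2} = {(ι,x2)}
  {κ} × {x1} = {(κ,x1)}
  {κ} × {x2} = {(κ,x2)}
  {ι} × {x1, x2} = {(ι,x1), (ι,x2)}
  {ι, κ} × {x1} = {(ι,x1), (κ,x1)}
  {ι, κ} × {x2} = {(ι,x2), (κ,x2)}
  {κ} × {x1, x2} = {(κ,x1), (κ,x2)}
  {ι, κ, λ} × {x1} = {(ι,x1), (κ,x1), (λ,x1)}
  {ι, κ, λ} × {x2} = {(ι,x2), (κ,x2), (λ,x2)}
  {ι, κ} × {x1, x2} = {(ι,x1), (ι,x2), (κ,x1), (κ,x2)}
  {ι, κ, λ} × {x1, x2} = {(ι,x1), (ι,x2), (κ,x1), (κ,x2), (λ,x1), (λ,x2)}
These 13 distinct sets form the basis B.
Close under arbitrary unions to get τ_{X×Y}; counting gives |τ_{X×Y}| = 25.


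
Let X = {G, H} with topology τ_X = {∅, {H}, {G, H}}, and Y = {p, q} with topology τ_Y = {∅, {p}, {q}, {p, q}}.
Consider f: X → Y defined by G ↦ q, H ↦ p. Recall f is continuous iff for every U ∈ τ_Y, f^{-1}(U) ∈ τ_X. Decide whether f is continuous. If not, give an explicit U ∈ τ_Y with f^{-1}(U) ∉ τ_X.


f is NOT continuous.

Compute f^{-1}(U) for each U ∈ τ_Y:
  U = ∅: f^{-1}(U) = ∅ ∈ τ_X ✓.
  U = {p}: f^{-1}(U) = {H} ∈ τ_X ✓.
  U = {q}: f^{-1}(U) = {G} ∉ τ_X ✗.
  U = {p, q}: f^{-1}(U) = {G, H} ∈ τ_X ✓.
Found U = {q} with f^{-1}(U) = {G} not in τ_X. Therefore f is NOT continuous.


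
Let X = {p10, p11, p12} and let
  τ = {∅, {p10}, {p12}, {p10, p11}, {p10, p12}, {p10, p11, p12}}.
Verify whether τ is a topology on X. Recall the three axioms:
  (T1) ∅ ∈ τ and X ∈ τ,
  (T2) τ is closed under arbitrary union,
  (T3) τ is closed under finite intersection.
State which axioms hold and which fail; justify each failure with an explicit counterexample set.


τ IS a topology on X.

Axiom (T1): ∅ ∈ τ? Yes; X ∈ τ? Yes.
Axiom (T2/T3): check pairwise unions and intersections of members of τ.
All pairwise intersections and unions checked — each lies in τ. Therefore τ satisfies (T1), (T2), (T3): it IS a topology on X.


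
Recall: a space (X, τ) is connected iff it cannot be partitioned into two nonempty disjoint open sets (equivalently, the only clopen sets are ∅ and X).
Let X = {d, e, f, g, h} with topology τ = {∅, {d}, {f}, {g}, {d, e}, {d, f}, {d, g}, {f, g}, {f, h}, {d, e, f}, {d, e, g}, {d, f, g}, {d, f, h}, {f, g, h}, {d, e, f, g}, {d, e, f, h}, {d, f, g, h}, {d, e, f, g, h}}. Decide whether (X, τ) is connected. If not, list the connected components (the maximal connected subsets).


(X, τ) is disconnected; components = [{g}, {d, e}, {f, h}].

Find clopen sets (U ∈ τ with X ∖ U ∈ τ):
  U = ∅, X ∖ U = {d, e, f, g, h} — both open, so U is clopen.
  U = {g}, X ∖ U = {d, e, f, h} — both open, so U is clopen.
  U = {d, e}, X ∖ U = {f, g, h} — both open, so U is clopen.
  U = {f, h}, X ∖ U = {d, e, g} — both open, so U is clopen.
  U = {d, e, g}, X ∖ U = {f, h} — both open, so U is clopen.
  U = {f, g, h}, X ∖ U = {d, e} — both open, so U is clopen.
  U = {d, e, f, h}, X ∖ U = {g} — both open, so U is clopen.
  U = {d, e, f, g, h}, X ∖ U = ∅ — both open, so U is clopen.
Nontrivial clopen(s) exist: e.g. {d, e, f, h}. So (X, τ) is disconnected.
Compute connected components by grouping points that agree on all clopens:
  component: {g}
  component: {d, e}
  component: {f, h}


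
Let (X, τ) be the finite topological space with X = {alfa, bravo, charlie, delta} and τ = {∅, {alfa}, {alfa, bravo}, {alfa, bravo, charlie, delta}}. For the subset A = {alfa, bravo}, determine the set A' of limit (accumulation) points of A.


A' = {bravo, charlie, delta}

For each x ∈ X, list the open sets U ∈ τ with x ∈ U, then check whether U ∩ (A ∖ {x}) ≠ ∅ for every such U.
  x = alfa: open {alfa} ∋ x has {alfa} ∩ (A ∖ {alfa}) = ∅, so x is NOT a limit point.
  x = bravo: opens ∋ x are {alfa, bravo}, {alfa, bravo, charlie, delta}; each meets A ∖ {bravo}, so x IS a limit point.
  x = charlie: opens ∋ x are {alfa, bravo, charlie, delta}; each meets A ∖ {charlie}, so x IS a limit point.
  x = delta: opens ∋ x are {alfa, bravo, charlie, delta}; each meets A ∖ {delta}, so x IS a limit point.
Collecting: A' = {bravo, charlie, delta}.


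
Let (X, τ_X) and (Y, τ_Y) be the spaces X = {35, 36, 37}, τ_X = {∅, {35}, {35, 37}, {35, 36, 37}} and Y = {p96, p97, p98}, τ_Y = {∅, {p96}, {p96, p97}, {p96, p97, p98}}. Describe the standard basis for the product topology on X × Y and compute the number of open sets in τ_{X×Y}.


Basis B = {∅ × ∅, {35} × {p96}, {35} × {p96, p97}, {35, 37} × {p96}, {35} × {p96, p97, p98}, {35, 36, 37} × {p96}, {35, 37} × {p96, p97}, {35, 37} × {p96, p97, p98}, {35, 36, 37} × {p96, p97}, {35, 36, 37} × {p96, p97, p98}}; |τ_{X×Y}| = 20.

Enumerate products U × V with U ∈ τ_X, V ∈ τ_Y (deduplicated):
  ∅ × ∅ = {} (∅)
  {35} × {p96} = {(35,p96)}
  {35} × {p96, p97} = {(35,p96), (35,p97)}
  {35, 37} × {p96} = {(35,p96), (37,p96)}
  {35} × {p96, p97, p98} = {(35,p96), (35,p97), (35,p98)}
  {35, 36, 37} × {p96} = {(35,p96), (36,p96), (37,p96)}
  {35, 37} × {p96, p97} = {(35,p96), (35,p97), (37,p96), (37,p97)}
  {35, 37} × {p96, p97, p98} = {(35,p96), (35,p97), (35,p98), (37,p96), (37,p97), (37,p98)}
  {35, 36, 37} × {p96, p97} = {(35,p96), (35,p97), (36,p96), (36,p97), (37,p96), (37,p97)}
  {35, 36, 37} × {p96, p97, p98} = {(35,p96), (35,p97), (35,p98), (36,p96), (36,p97), (36,p98), (37,p96), (37,p97), (37,p98)}
These 10 distinct sets form the basis B.
Close under arbitrary unions to get τ_{X×Y}; counting gives |τ_{X×Y}| = 20.


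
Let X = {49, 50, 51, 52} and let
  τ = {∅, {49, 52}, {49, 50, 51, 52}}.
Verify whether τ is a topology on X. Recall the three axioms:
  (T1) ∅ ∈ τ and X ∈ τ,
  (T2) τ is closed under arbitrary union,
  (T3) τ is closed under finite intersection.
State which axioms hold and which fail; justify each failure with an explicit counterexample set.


τ IS a topology on X.

Axiom (T1): ∅ ∈ τ? Yes; X ∈ τ? Yes.
Axiom (T2/T3): check pairwise unions and intersections of members of τ.
All pairwise intersections and unions checked — each lies in τ. Therefore τ satisfies (T1), (T2), (T3): it IS a topology on X.


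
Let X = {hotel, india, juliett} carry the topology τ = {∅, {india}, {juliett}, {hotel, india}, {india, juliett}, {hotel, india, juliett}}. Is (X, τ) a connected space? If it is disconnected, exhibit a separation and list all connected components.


(X, τ) is disconnected; components = [{juliett}, {hotel, india}].

Find clopen sets (U ∈ τ with X ∖ U ∈ τ):
  U = ∅, X ∖ U = {hotel, india, juliett} — both open, so U is clopen.
  U = {juliett}, X ∖ U = {hotel, india} — both open, so U is clopen.
  U = {hotel, india}, X ∖ U = {juliett} — both open, so U is clopen.
  U = {hotel, india, juliett}, X ∖ U = ∅ — both open, so U is clopen.
Nontrivial clopen(s) exist: e.g. {hotel, india}. So (X, τ) is disconnected.
Compute connected components by grouping points that agree on all clopens:
  component: {juliett}
  component: {hotel, india}


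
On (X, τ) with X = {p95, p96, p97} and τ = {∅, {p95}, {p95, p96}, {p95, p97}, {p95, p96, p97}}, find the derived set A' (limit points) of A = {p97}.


A' = ∅

For each x ∈ X, list the open sets U ∈ τ with x ∈ U, then check whether U ∩ (A ∖ {x}) ≠ ∅ for every such U.
  x = p95: open {p95} ∋ x has {p95} ∩ (A ∖ {p95}) = ∅, so x is NOT a limit point.
  x = p96: open {p95, p96} ∋ x has {p95, p96} ∩ (A ∖ {p96}) = ∅, so x is NOT a limit point.
  x = p97: open {p95, p97} ∋ x has {p95, p97} ∩ (A ∖ {p97}) = ∅, so x is NOT a limit point.
Collecting: A' = ∅.


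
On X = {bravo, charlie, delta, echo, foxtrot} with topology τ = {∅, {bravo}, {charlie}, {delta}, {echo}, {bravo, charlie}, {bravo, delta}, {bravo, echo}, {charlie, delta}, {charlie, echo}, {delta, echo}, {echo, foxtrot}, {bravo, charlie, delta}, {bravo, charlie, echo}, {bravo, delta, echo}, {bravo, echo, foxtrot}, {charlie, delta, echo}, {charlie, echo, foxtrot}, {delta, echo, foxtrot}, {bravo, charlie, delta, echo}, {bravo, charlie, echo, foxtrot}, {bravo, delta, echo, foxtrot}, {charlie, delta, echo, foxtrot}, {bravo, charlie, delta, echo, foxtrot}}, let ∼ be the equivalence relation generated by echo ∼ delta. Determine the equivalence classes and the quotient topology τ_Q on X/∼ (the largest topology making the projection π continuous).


X/∼ = {[bravo], [charlie], [delta=echo], [foxtrot]}; |τ_Q| = 12.

Equivalence classes: [bravo], [charlie], [delta=echo], [foxtrot].
Quotient map π: X → X/∼ sends bravo ↦ [bravo], charlie ↦ [charlie], delta ↦ [delta=echo], echo ↦ [delta=echo], foxtrot ↦ [foxtrot].
For each subset V ⊆ X/∼, compute π^{-1}(V) ⊆ X and check whether π^{-1}(V) ∈ τ. V is open in τ_Q iff π^{-1}(V) ∈ τ.
  V = {}: π^{-1}(V) = ∅ ∈ τ ✓.
  V = {[bravo]}: π^{-1}(V) = {bravo} ∈ τ ✓.
  V = {[charlie]}: π^{-1}(V) = {charlie} ∈ τ ✓.
  V = {[bravo], [charlie]}: π^{-1}(V) = {bravo, charlie} ∈ τ ✓.
  V = {[delta=echo]}: π^{-1}(V) = {delta, echo} ∈ τ ✓.
  V = {[bravo], [delta=echo]}: π^{-1}(V) = {bravo, delta, echo} ∈ τ ✓.
  V = {[charlie], [delta=echo]}: π^{-1}(V) = {charlie, delta, echo} ∈ τ ✓.
  V = {[bravo], [charlie], [delta=echo]}: π^{-1}(V) = {bravo, charlie, delta, echo} ∈ τ ✓.
  V = {[foxtrot]}: π^{-1}(V) = {foxtrot} ∉ τ ✗.
  V = {[bravo], [foxtrot]}: π^{-1}(V) = {bravo, foxtrot} ∉ τ ✗.
  V = {[charlie], [foxtrot]}: π^{-1}(V) = {charlie, foxtrot} ∉ τ ✗.
  V = {[bravo], [charlie], [foxtrot]}: π^{-1}(V) = {bravo, charlie, foxtrot} ∉ τ ✗.
  V = {[delta=echo], [foxtrot]}: π^{-1}(V) = {delta, echo, foxtrot} ∈ τ ✓.
  V = {[bravo], [delta=echo], [foxtrot]}: π^{-1}(V) = {bravo, delta, echo, foxtrot} ∈ τ ✓.
  V = {[charlie], [delta=echo], [foxtrot]}: π^{-1}(V) = {charlie, delta, echo, foxtrot} ∈ τ ✓.
  V = {[bravo], [charlie], [delta=echo], [foxtrot]}: π^{-1}(V) = {bravo, charlie, delta, echo, foxtrot} ∈ τ ✓.
Open sets in the quotient: τ_Q = {{}, {[bravo]}, {[charlie]}, {[bravo], [charlie]}, {[delta=echo]}, {[bravo], [delta=echo]}, {[charlie], [delta=echo]}, {[bravo], [charlie], [delta=echo]}, {[delta=echo], [foxtrot]}, {[bravo], [delta=echo], [foxtrot]}, {[charlie], [delta=echo], [foxtrot]}, {[bravo], [charlie], [delta=echo], [foxtrot]}} (12 elements).


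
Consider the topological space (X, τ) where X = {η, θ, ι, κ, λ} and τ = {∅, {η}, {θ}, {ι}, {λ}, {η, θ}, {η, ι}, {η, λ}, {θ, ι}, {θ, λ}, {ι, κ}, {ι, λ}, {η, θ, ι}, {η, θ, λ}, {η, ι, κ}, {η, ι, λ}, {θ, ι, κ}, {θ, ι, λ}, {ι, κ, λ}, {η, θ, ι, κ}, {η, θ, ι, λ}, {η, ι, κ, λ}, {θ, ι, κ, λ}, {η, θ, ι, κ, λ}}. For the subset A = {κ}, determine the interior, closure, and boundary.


int(A) = ∅, cl(A) = {κ}, ∂A = {κ}.

Closed sets in (X, τ) are complements of opens:
  closed(X, τ) = {∅, {η}, {θ}, {κ}, {λ}, {η, θ}, {η, κ}, {η, λ}, {θ, κ}, {θ, λ}, {ι, κ}, {κ, λ}, {η, θ, κ}, {η, θ, λ}, {η, ι, κ}, {η, κ, λ}, {θ, ι, κ}, {θ, κ, λ}, {ι, κ, λ}, {η, θ, ι, κ}, {η, θ, κ, λ}, {η, ι, κ, λ}, {θ, ι, κ, λ}, {η, θ, ι, κ, λ}}.
int(A) = ⋃ {U ∈ τ : U ⊆ A}. Opens contained in A: ∅.
Taking the union of these: int(A) = ∅.
cl(A) = ⋂ {C closed : A ⊆ C}. Closed sets containing A: {κ}, {η, κ}, {θ, κ}, {ι, κ}, {κ, λ}, {η, θ, κ}, {η, ι, κ}, {η, κ, λ}, {θ, ι, κ}, {θ, κ, λ}, {ι, κ, λ}, {η, θ, ι, κ}, {η, θ, κ, λ}, {η, ι, κ, λ}, {θ, ι, κ, λ}, {η, θ, ι, κ, λ}.
Intersecting these: cl(A) = {κ}.
∂A = cl(A) ∖ int(A) = {κ} ∖ ∅ = {κ}.


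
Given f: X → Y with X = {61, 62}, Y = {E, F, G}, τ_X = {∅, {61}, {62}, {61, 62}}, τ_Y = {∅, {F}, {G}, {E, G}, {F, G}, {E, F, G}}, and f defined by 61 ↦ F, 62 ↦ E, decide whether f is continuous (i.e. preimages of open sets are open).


f IS continuous.

Compute f^{-1}(U) for each U ∈ τ_Y:
  U = ∅: f^{-1}(U) = ∅ ∈ τ_X ✓.
  U = {F}: f^{-1}(U) = {61} ∈ τ_X ✓.
  U = {G}: f^{-1}(U) = ∅ ∈ τ_X ✓.
  U = {E, G}: f^{-1}(U) = {62} ∈ τ_X ✓.
  U = {F, G}: f^{-1}(U) = {61} ∈ τ_X ✓.
  U = {E, F, G}: f^{-1}(U) = {61, 62} ∈ τ_X ✓.
Every preimage lies in τ_X, so f IS continuous.


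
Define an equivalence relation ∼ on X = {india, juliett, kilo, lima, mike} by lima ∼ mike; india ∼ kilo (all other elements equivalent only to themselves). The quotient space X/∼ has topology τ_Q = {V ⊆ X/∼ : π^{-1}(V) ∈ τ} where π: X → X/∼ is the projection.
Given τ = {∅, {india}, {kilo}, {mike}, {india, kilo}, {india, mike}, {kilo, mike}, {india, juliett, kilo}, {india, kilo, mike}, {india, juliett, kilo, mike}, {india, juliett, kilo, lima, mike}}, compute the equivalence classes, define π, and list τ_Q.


X/∼ = {[india=kilo], [juliett], [lima=mike]}; |τ_Q| = 4.

Equivalence classes: [india=kilo], [juliett], [lima=mike].
Quotient map π: X → X/∼ sends india ↦ [india=kilo], juliett ↦ [juliett], kilo ↦ [india=kilo], lima ↦ [lima=mike], mike ↦ [lima=mike].
For each subset V ⊆ X/∼, compute π^{-1}(V) ⊆ X and check whether π^{-1}(V) ∈ τ. V is open in τ_Q iff π^{-1}(V) ∈ τ.
  V = {}: π^{-1}(V) = ∅ ∈ τ ✓.
  V = {[india=kilo]}: π^{-1}(V) = {india, kilo} ∈ τ ✓.
  V = {[juliett]}: π^{-1}(V) = {juliett} ∉ τ ✗.
  V = {[india=kilo], [juliett]}: π^{-1}(V) = {india, juliett, kilo} ∈ τ ✓.
  V = {[lima=mike]}: π^{-1}(V) = {lima, mike} ∉ τ ✗.
  V = {[india=kilo], [lima=mike]}: π^{-1}(V) = {india, kilo, lima, mike} ∉ τ ✗.
  V = {[juliett], [lima=mike]}: π^{-1}(V) = {juliett, lima, mike} ∉ τ ✗.
  V = {[india=kilo], [juliett], [lima=mike]}: π^{-1}(V) = {india, juliett, kilo, lima, mike} ∈ τ ✓.
Open sets in the quotient: τ_Q = {{}, {[india=kilo]}, {[india=kilo], [juliett]}, {[india=kilo], [juliett], [lima=mike]}} (4 elements).


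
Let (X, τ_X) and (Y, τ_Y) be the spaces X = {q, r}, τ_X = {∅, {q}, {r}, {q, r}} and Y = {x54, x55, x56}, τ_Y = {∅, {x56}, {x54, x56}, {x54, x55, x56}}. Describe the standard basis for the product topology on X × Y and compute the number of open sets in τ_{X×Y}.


Basis B = {∅ × ∅, {q} × {x56}, {r} × {x56}, {q} × {x54, x56}, {q, r} × {x56}, {r} × {x54, x56}, {q} × {x54, x55, x56}, {r} × {x54, x55, x56}, {q, r} × {x54, x56}, {q, r} × {x54, x55, x56}}; |τ_{X×Y}| = 16.

Enumerate products U × V with U ∈ τ_X, V ∈ τ_Y (deduplicated):
  ∅ × ∅ = {} (∅)
  {q} × {x56} = {(q,x56)}
  {r} × {x56} = {(r,x56)}
  {q} × {x54, x56} = {(q,x54), (q,x56)}
  {q, r} × {x56} = {(q,x56), (r,x56)}
  {r} × {x54, x56} = {(r,x54), (r,x56)}
  {q} × {x54, x55, x56} = {(q,x54), (q,x55), (q,x56)}
  {r} × {x54, x55, x56} = {(r,x54), (r,x55), (r,x56)}
  {q, r} × {x54, x56} = {(q,x54), (q,x56), (r,x54), (r,x56)}
  {q, r} × {x54, x55, x56} = {(q,x54), (q,x55), (q,x56), (r,x54), (r,x55), (r,x56)}
These 10 distinct sets form the basis B.
Close under arbitrary unions to get τ_{X×Y}; counting gives |τ_{X×Y}| = 16.


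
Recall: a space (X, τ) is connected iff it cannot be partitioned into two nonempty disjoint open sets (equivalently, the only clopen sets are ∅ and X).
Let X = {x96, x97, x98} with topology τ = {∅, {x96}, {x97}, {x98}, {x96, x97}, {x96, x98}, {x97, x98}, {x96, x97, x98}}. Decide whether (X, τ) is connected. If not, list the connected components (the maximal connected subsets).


(X, τ) is disconnected; components = [{x96}, {x97}, {x98}].

Find clopen sets (U ∈ τ with X ∖ U ∈ τ):
  U = ∅, X ∖ U = {x96, x97, x98} — both open, so U is clopen.
  U = {x96}, X ∖ U = {x97, x98} — both open, so U is clopen.
  U = {x97}, X ∖ U = {x96, x98} — both open, so U is clopen.
  U = {x98}, X ∖ U = {x96, x97} — both open, so U is clopen.
  U = {x96, x97}, X ∖ U = {x98} — both open, so U is clopen.
  U = {x96, x98}, X ∖ U = {x97} — both open, so U is clopen.
  U = {x97, x98}, X ∖ U = {x96} — both open, so U is clopen.
  U = {x96, x97, x98}, X ∖ U = ∅ — both open, so U is clopen.
Nontrivial clopen(s) exist: e.g. {x96}. So (X, τ) is disconnected.
Compute connected components by grouping points that agree on all clopens:
  component: {x96}
  component: {x97}
  component: {x98}


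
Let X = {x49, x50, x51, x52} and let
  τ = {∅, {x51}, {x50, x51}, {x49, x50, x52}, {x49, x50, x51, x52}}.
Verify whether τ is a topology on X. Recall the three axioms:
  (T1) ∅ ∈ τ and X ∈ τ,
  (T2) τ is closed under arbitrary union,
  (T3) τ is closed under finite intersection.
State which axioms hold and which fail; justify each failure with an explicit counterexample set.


τ is NOT a topology on X.

Axiom (T1): ∅ ∈ τ? Yes; X ∈ τ? Yes.
Axiom (T2/T3): check pairwise unions and intersections of members of τ.
Counterexample for (T3): {x50, x51} ∩ {x49, x50, x52} = {x50} ∉ τ. Therefore τ is NOT a topology.


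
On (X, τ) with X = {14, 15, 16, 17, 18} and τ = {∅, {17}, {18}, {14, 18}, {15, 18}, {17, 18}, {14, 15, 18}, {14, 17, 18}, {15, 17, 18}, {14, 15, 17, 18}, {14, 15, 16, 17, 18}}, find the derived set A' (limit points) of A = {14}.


A' = {16}

For each x ∈ X, list the open sets U ∈ τ with x ∈ U, then check whether U ∩ (A ∖ {x}) ≠ ∅ for every such U.
  x = 14: open {14, 18} ∋ x has {14, 18} ∩ (A ∖ {14}) = ∅, so x is NOT a limit point.
  x = 15: open {15, 18} ∋ x has {15, 18} ∩ (A ∖ {15}) = ∅, so x is NOT a limit point.
  x = 16: opens ∋ x are {14, 15, 16, 17, 18}; each meets A ∖ {16}, so x IS a limit point.
  x = 17: open {17} ∋ x has {17} ∩ (A ∖ {17}) = ∅, so x is NOT a limit point.
  x = 18: open {18} ∋ x has {18} ∩ (A ∖ {18}) = ∅, so x is NOT a limit point.
Collecting: A' = {16}.


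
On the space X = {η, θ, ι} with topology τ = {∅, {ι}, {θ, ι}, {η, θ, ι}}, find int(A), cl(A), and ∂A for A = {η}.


int(A) = ∅, cl(A) = {η}, ∂A = {η}.

Closed sets in (X, τ) are complements of opens:
  closed(X, τ) = {∅, {η}, {η, θ}, {η, θ, ι}}.
int(A) = ⋃ {U ∈ τ : U ⊆ A}. Opens contained in A: ∅.
Taking the union of these: int(A) = ∅.
cl(A) = ⋂ {C closed : A ⊆ C}. Closed sets containing A: {η}, {η, θ}, {η, θ, ι}.
Intersecting these: cl(A) = {η}.
∂A = cl(A) ∖ int(A) = {η} ∖ ∅ = {η}.


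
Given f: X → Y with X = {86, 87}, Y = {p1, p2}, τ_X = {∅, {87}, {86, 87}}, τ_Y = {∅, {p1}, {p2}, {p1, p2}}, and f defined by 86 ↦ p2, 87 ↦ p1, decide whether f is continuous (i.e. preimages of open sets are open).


f is NOT continuous.

Compute f^{-1}(U) for each U ∈ τ_Y:
  U = ∅: f^{-1}(U) = ∅ ∈ τ_X ✓.
  U = {p1}: f^{-1}(U) = {87} ∈ τ_X ✓.
  U = {p2}: f^{-1}(U) = {86} ∉ τ_X ✗.
  U = {p1, p2}: f^{-1}(U) = {86, 87} ∈ τ_X ✓.
Found U = {p2} with f^{-1}(U) = {86} not in τ_X. Therefore f is NOT continuous.


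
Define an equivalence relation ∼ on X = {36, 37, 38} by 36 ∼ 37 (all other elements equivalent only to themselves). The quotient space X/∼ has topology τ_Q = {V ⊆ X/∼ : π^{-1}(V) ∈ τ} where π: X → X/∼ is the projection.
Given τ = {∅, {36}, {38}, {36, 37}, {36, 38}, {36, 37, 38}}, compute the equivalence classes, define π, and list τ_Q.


X/∼ = {[36=37], [38]}; |τ_Q| = 4.

Equivalence classes: [36=37], [38].
Quotient map π: X → X/∼ sends 36 ↦ [36=37], 37 ↦ [36=37], 38 ↦ [38].
For each subset V ⊆ X/∼, compute π^{-1}(V) ⊆ X and check whether π^{-1}(V) ∈ τ. V is open in τ_Q iff π^{-1}(V) ∈ τ.
  V = {}: π^{-1}(V) = ∅ ∈ τ ✓.
  V = {[36=37]}: π^{-1}(V) = {36, 37} ∈ τ ✓.
  V = {[38]}: π^{-1}(V) = {38} ∈ τ ✓.
  V = {[36=37], [38]}: π^{-1}(V) = {36, 37, 38} ∈ τ ✓.
Open sets in the quotient: τ_Q = {{}, {[36=37]}, {[38]}, {[36=37], [38]}} (4 elements).


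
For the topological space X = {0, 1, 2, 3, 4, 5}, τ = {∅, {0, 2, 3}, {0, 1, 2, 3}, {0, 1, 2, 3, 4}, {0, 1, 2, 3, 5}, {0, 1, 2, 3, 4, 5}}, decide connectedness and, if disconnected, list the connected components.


(X, τ) is connected.

Find clopen sets (U ∈ τ with X ∖ U ∈ τ):
  U = ∅, X ∖ U = {0, 1, 2, 3, 4, 5} — both open, so U is clopen.
  U = {0, 1, 2, 3, 4, 5}, X ∖ U = ∅ — both open, so U is clopen.
Only trivial clopens (∅ and X) exist, so (X, τ) is connected.
Compute connected components by grouping points that agree on all clopens:
  component: {0, 1, 2, 3, 4, 5}


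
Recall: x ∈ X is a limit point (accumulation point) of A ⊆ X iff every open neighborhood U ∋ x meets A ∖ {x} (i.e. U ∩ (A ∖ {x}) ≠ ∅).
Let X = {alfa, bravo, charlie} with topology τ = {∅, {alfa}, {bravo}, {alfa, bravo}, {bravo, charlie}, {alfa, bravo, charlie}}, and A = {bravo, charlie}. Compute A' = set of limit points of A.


A' = {charlie}

For each x ∈ X, list the open sets U ∈ τ with x ∈ U, then check whether U ∩ (A ∖ {x}) ≠ ∅ for every such U.
  x = alfa: open {alfa} ∋ x has {alfa} ∩ (A ∖ {alfa}) = ∅, so x is NOT a limit point.
  x = bravo: open {bravo} ∋ x has {bravo} ∩ (A ∖ {bravo}) = ∅, so x is NOT a limit point.
  x = charlie: opens ∋ x are {bravo, charlie}, {alfa, bravo, charlie}; each meets A ∖ {charlie}, so x IS a limit point.
Collecting: A' = {charlie}.


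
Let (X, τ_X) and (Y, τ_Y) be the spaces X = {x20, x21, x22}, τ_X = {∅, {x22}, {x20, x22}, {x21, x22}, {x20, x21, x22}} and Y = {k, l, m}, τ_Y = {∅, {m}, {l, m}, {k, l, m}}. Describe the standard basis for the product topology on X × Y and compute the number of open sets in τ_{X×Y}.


Basis B = {∅ × ∅, {x22} × {m}, {x20, x22} × {m}, {x21, x22} × {m}, {x22} × {l, m}, {x20, x21, x22} × {m}, {x22} × {k, l, m}, {x20, x22} × {l, m}, {x21, x22} × {l, m}, {x20, x22} × {k, l, m}, {x20, x21, x22} × {l, m}, {x21, x22} × {k, l, m}, {x20, x21, x22} × {k, l, m}}; |τ_{X×Y}| = 30.

Enumerate products U × V with U ∈ τ_X, V ∈ τ_Y (deduplicated):
  ∅ × ∅ = {} (∅)
  {x22} × {m} = {(x22,m)}
  {x20, x22} × {m} = {(x20,m), (x22,m)}
  {x21, x22} × {m} = {(x21,m), (x22,m)}
  {x22} × {l, m} = {(x22,l), (x22,m)}
  {x20, x21, x22} × {m} = {(x20,m), (x21,m), (x22,m)}
  {x22} × {k, l, m} = {(x22,k), (x22,l), (x22,m)}
  {x20, x22} × {l, m} = {(x20,l), (x20,m), (x22,l), (x22,m)}
  {x21, x22} × {l, m} = {(x21,l), (x21,m), (x22,l), (x22,m)}
  {x20, x22} × {k, l, m} = {(x20,k), (x20,l), (x20,m), (x22,k), (x22,l), (x22,m)}
  {x20, x21, x22} × {l, m} = {(x20,l), (x20,m), (x21,l), (x21,m), (x22,l), (x22,m)}
  {x21, x22} × {k, l, m} = {(x21,k), (x21,l), (x21,m), (x22,k), (x22,l), (x22,m)}
  {x20, x21, x22} × {k, l, m} = {(x20,k), (x20,l), (x20,m), (x21,k), (x21,l), (x21,m), (x22,k), (x22,l), (x22,m)}
These 13 distinct sets form the basis B.
Close under arbitrary unions to get τ_{X×Y}; counting gives |τ_{X×Y}| = 30.


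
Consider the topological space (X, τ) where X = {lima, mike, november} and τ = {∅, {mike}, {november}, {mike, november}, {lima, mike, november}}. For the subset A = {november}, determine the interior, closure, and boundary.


int(A) = {november}, cl(A) = {lima, november}, ∂A = {lima}.

Closed sets in (X, τ) are complements of opens:
  closed(X, τ) = {∅, {lima}, {lima, mike}, {lima, november}, {lima, mike, november}}.
int(A) = ⋃ {U ∈ τ : U ⊆ A}. Opens contained in A: ∅, {november}.
Taking the union of these: int(A) = {november}.
cl(A) = ⋂ {C closed : A ⊆ C}. Closed sets containing A: {lima, november}, {lima, mike, november}.
Intersecting these: cl(A) = {lima, november}.
∂A = cl(A) ∖ int(A) = {lima, november} ∖ {november} = {lima}.


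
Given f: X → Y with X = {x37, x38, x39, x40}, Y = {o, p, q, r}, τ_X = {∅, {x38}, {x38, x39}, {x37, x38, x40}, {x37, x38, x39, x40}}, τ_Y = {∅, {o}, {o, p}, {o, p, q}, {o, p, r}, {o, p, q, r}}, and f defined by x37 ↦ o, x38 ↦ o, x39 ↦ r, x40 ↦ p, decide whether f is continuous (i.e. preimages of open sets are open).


f is NOT continuous.

Compute f^{-1}(U) for each U ∈ τ_Y:
  U = ∅: f^{-1}(U) = ∅ ∈ τ_X ✓.
  U = {o}: f^{-1}(U) = {x37, x38} ∉ τ_X ✗.
  U = {o, p}: f^{-1}(U) = {x37, x38, x40} ∈ τ_X ✓.
  U = {o, p, q}: f^{-1}(U) = {x37, x38, x40} ∈ τ_X ✓.
  U = {o, p, r}: f^{-1}(U) = {x37, x38, x39, x40} ∈ τ_X ✓.
  U = {o, p, q, r}: f^{-1}(U) = {x37, x38, x39, x40} ∈ τ_X ✓.
Found U = {o} with f^{-1}(U) = {x37, x38} not in τ_X. Therefore f is NOT continuous.


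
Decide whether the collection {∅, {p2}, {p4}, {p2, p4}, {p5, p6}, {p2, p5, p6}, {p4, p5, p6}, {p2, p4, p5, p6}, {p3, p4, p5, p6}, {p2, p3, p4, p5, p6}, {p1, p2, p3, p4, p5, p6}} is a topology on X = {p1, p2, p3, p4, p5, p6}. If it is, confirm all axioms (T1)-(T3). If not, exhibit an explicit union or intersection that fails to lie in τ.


τ IS a topology on X.

Axiom (T1): ∅ ∈ τ? Yes; X ∈ τ? Yes.
Axiom (T2/T3): check pairwise unions and intersections of members of τ.
All pairwise intersections and unions checked — each lies in τ. Therefore τ satisfies (T1), (T2), (T3): it IS a topology on X.


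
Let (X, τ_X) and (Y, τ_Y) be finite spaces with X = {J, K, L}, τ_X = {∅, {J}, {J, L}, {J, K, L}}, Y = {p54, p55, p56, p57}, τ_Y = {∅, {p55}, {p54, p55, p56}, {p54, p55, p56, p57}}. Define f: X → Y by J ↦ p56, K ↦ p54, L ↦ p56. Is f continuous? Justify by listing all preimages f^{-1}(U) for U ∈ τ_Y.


f IS continuous.

Compute f^{-1}(U) for each U ∈ τ_Y:
  U = ∅: f^{-1}(U) = ∅ ∈ τ_X ✓.
  U = {p55}: f^{-1}(U) = ∅ ∈ τ_X ✓.
  U = {p54, p55, p56}: f^{-1}(U) = {J, K, L} ∈ τ_X ✓.
  U = {p54, p55, p56, p57}: f^{-1}(U) = {J, K, L} ∈ τ_X ✓.
Every preimage lies in τ_X, so f IS continuous.


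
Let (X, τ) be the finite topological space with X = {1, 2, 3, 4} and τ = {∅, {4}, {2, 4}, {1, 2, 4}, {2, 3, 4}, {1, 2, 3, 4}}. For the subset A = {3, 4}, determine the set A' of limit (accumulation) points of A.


A' = {1, 2, 3}

For each x ∈ X, list the open sets U ∈ τ with x ∈ U, then check whether U ∩ (A ∖ {x}) ≠ ∅ for every such U.
  x = 1: opens ∋ x are {1, 2, 4}, {1, 2, 3, 4}; each meets A ∖ {1}, so x IS a limit point.
  x = 2: opens ∋ x are {2, 4}, {1, 2, 4}, {2, 3, 4}, {1, 2, 3, 4}; each meets A ∖ {2}, so x IS a limit point.
  x = 3: opens ∋ x are {2, 3, 4}, {1, 2, 3, 4}; each meets A ∖ {3}, so x IS a limit point.
  x = 4: open {4} ∋ x has {4} ∩ (A ∖ {4}) = ∅, so x is NOT a limit point.
Collecting: A' = {1, 2, 3}.


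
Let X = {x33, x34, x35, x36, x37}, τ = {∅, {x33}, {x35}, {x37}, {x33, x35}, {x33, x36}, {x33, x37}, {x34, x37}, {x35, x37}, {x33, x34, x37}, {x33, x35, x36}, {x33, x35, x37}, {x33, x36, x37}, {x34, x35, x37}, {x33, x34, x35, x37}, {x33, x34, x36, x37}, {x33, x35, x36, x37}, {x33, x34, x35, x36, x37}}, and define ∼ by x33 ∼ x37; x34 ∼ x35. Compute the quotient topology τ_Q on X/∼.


X/∼ = {[x33=x37], [x34=x35], [x36]}; |τ_Q| = 5.

Equivalence classes: [x33=x37], [x34=x35], [x36].
Quotient map π: X → X/∼ sends x33 ↦ [x33=x37], x34 ↦ [x34=x35], x35 ↦ [x34=x35], x36 ↦ [x36], x37 ↦ [x33=x37].
For each subset V ⊆ X/∼, compute π^{-1}(V) ⊆ X and check whether π^{-1}(V) ∈ τ. V is open in τ_Q iff π^{-1}(V) ∈ τ.
  V = {}: π^{-1}(V) = ∅ ∈ τ ✓.
  V = {[x33=x37]}: π^{-1}(V) = {x33, x37} ∈ τ ✓.
  V = {[x34=x35]}: π^{-1}(V) = {x34, x35} ∉ τ ✗.
  V = {[x33=x37], [x34=x35]}: π^{-1}(V) = {x33, x34, x35, x37} ∈ τ ✓.
  V = {[x36]}: π^{-1}(V) = {x36} ∉ τ ✗.
  V = {[x33=x37], [x36]}: π^{-1}(V) = {x33, x36, x37} ∈ τ ✓.
  V = {[x34=x35], [x36]}: π^{-1}(V) = {x34, x35, x36} ∉ τ ✗.
  V = {[x33=x37], [x34=x35], [x36]}: π^{-1}(V) = {x33, x34, x35, x36, x37} ∈ τ ✓.
Open sets in the quotient: τ_Q = {{}, {[x33=x37]}, {[x33=x37], [x34=x35]}, {[x33=x37], [x36]}, {[x33=x37], [x34=x35], [x36]}} (5 elements).


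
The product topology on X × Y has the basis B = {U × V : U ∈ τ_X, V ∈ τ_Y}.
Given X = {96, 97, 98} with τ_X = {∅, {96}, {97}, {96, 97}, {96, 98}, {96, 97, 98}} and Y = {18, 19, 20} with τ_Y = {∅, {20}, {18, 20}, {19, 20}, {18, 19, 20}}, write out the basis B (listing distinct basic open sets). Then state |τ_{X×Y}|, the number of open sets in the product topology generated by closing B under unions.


Basis B = {∅ × ∅, {96} × {20}, {97} × {20}, {96} × {18, 20}, {96} × {19, 20}, {96, 97} × {20}, {96, 98} × {20}, {97} × {18, 20}, {97} × {19, 20}, {96} × {18, 19, 20}, {96, 97, 98} × {20}, {97} × {18, 19, 20}, {96, 97} × {18, 20}, {96, 98} × {18, 20}, {96, 97} × {19, 20}, {96, 98} × {19, 20}, {96, 97} × {18, 19, 20}, {96, 98} × {18, 19, 20}, {96, 97, 98} × {18, 20}, {96, 97, 98} × {19, 20}, {96, 97, 98} × {18, 19, 20}}; |τ_{X×Y}| = 70.

Enumerate products U × V with U ∈ τ_X, V ∈ τ_Y (deduplicated):
  ∅ × ∅ = {} (∅)
  {96} × {20} = {(96,20)}
  {97} × {20} = {(97,20)}
  {96} × {18, 20} = {(96,18), (96,20)}
  {96} × {19, 20} = {(96,19), (96,20)}
  {96, 97} × {20} = {(96,20), (97,20)}
  {96, 98} × {20} = {(96,20), (98,20)}
  {97} × {18, 20} = {(97,18), (97,20)}
  {97} × {19, 20} = {(97,19), (97,20)}
  {96} × {18, 19, 20} = {(96,18), (96,19), (96,20)}
  {96, 97, 98} × {20} = {(96,20), (97,20), (98,20)}
  {97} × {18, 19, 20} = {(97,18), (97,19), (97,20)}
  {96, 97} × {18, 20} = {(96,18), (96,20), (97,18), (97,20)}
  {96, 98} × {18, 20} = {(96,18), (96,20), (98,18), (98,20)}
  {96, 97} × {19, 20} = {(96,19), (96,20), (97,19), (97,20)}
  {96, 98} × {19, 20} = {(96,19), (96,20), (98,19), (98,20)}
  {96, 97} × {18, 19, 20} = {(96,18), (96,19), (96,20), (97,18), (97,19), (97,20)}
  {96, 98} × {18, 19, 20} = {(96,18), (96,19), (96,20), (98,18), (98,19), (98,20)}
  {96, 97, 98} × {18, 20} = {(96,18), (96,20), (97,18), (97,20), (98,18), (98,20)}
  {96, 97, 98} × {19, 20} = {(96,19), (96,20), (97,19), (97,20), (98,19), (98,20)}
  {96, 97, 98} × {18, 19, 20} = {(96,18), (96,19), (96,20), (97,18), (97,19), (97,20), (98,18), (98,19), (98,20)}
These 21 distinct sets form the basis B.
Close under arbitrary unions to get τ_{X×Y}; counting gives |τ_{X×Y}| = 70.
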